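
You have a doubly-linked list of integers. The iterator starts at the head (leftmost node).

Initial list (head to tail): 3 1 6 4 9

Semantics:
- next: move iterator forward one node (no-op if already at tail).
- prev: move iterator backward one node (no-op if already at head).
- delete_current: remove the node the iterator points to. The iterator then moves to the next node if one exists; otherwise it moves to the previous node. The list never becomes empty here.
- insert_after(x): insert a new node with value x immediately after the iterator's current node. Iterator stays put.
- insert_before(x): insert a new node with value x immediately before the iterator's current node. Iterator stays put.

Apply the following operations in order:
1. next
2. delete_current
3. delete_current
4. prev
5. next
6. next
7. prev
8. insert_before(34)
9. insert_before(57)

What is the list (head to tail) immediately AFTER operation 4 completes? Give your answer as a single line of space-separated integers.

Answer: 3 4 9

Derivation:
After 1 (next): list=[3, 1, 6, 4, 9] cursor@1
After 2 (delete_current): list=[3, 6, 4, 9] cursor@6
After 3 (delete_current): list=[3, 4, 9] cursor@4
After 4 (prev): list=[3, 4, 9] cursor@3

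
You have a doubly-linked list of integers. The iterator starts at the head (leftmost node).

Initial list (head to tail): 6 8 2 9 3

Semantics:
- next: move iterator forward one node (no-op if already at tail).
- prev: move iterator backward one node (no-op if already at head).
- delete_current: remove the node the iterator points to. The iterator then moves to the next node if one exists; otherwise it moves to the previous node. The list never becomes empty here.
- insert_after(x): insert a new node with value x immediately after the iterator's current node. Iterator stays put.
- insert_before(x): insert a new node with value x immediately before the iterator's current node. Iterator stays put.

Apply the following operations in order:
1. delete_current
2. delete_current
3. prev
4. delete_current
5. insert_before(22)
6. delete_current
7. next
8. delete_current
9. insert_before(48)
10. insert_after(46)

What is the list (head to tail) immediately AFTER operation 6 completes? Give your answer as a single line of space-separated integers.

Answer: 22 3

Derivation:
After 1 (delete_current): list=[8, 2, 9, 3] cursor@8
After 2 (delete_current): list=[2, 9, 3] cursor@2
After 3 (prev): list=[2, 9, 3] cursor@2
After 4 (delete_current): list=[9, 3] cursor@9
After 5 (insert_before(22)): list=[22, 9, 3] cursor@9
After 6 (delete_current): list=[22, 3] cursor@3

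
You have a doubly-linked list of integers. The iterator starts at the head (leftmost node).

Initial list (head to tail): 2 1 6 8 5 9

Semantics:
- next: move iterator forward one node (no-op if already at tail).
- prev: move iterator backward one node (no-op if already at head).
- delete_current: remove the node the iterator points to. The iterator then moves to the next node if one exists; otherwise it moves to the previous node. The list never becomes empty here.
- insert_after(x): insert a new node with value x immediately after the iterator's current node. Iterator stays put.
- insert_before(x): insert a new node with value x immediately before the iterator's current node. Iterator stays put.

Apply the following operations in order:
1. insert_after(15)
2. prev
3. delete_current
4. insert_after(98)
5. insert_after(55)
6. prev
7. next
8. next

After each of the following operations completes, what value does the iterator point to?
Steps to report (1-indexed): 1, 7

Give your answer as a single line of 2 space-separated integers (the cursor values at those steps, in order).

After 1 (insert_after(15)): list=[2, 15, 1, 6, 8, 5, 9] cursor@2
After 2 (prev): list=[2, 15, 1, 6, 8, 5, 9] cursor@2
After 3 (delete_current): list=[15, 1, 6, 8, 5, 9] cursor@15
After 4 (insert_after(98)): list=[15, 98, 1, 6, 8, 5, 9] cursor@15
After 5 (insert_after(55)): list=[15, 55, 98, 1, 6, 8, 5, 9] cursor@15
After 6 (prev): list=[15, 55, 98, 1, 6, 8, 5, 9] cursor@15
After 7 (next): list=[15, 55, 98, 1, 6, 8, 5, 9] cursor@55
After 8 (next): list=[15, 55, 98, 1, 6, 8, 5, 9] cursor@98

Answer: 2 55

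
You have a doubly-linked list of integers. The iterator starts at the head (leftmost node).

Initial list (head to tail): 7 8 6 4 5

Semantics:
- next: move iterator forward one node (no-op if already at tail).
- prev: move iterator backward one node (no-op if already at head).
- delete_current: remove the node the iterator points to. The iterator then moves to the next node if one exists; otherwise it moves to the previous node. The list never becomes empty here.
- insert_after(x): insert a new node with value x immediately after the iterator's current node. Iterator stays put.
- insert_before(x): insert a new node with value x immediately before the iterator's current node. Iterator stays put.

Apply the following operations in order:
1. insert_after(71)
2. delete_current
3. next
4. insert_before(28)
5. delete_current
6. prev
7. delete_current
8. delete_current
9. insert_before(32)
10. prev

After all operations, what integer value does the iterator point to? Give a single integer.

Answer: 32

Derivation:
After 1 (insert_after(71)): list=[7, 71, 8, 6, 4, 5] cursor@7
After 2 (delete_current): list=[71, 8, 6, 4, 5] cursor@71
After 3 (next): list=[71, 8, 6, 4, 5] cursor@8
After 4 (insert_before(28)): list=[71, 28, 8, 6, 4, 5] cursor@8
After 5 (delete_current): list=[71, 28, 6, 4, 5] cursor@6
After 6 (prev): list=[71, 28, 6, 4, 5] cursor@28
After 7 (delete_current): list=[71, 6, 4, 5] cursor@6
After 8 (delete_current): list=[71, 4, 5] cursor@4
After 9 (insert_before(32)): list=[71, 32, 4, 5] cursor@4
After 10 (prev): list=[71, 32, 4, 5] cursor@32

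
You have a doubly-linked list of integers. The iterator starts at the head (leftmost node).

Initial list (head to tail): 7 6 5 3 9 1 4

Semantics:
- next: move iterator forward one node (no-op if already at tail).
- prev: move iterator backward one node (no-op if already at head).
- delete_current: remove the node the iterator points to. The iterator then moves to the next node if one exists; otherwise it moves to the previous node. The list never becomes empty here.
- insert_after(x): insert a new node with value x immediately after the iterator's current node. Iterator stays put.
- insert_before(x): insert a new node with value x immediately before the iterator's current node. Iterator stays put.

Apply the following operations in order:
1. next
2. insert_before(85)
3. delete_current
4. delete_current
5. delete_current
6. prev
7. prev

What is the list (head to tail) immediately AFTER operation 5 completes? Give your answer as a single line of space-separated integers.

After 1 (next): list=[7, 6, 5, 3, 9, 1, 4] cursor@6
After 2 (insert_before(85)): list=[7, 85, 6, 5, 3, 9, 1, 4] cursor@6
After 3 (delete_current): list=[7, 85, 5, 3, 9, 1, 4] cursor@5
After 4 (delete_current): list=[7, 85, 3, 9, 1, 4] cursor@3
After 5 (delete_current): list=[7, 85, 9, 1, 4] cursor@9

Answer: 7 85 9 1 4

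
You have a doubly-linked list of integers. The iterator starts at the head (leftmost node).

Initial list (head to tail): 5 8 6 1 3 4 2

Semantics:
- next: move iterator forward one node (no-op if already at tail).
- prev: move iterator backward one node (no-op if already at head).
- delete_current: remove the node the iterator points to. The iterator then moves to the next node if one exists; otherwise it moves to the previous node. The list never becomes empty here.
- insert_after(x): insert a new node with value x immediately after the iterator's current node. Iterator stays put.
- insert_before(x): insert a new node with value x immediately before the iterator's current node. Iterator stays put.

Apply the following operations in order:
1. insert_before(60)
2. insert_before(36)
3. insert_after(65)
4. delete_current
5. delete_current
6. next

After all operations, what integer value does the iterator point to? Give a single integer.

After 1 (insert_before(60)): list=[60, 5, 8, 6, 1, 3, 4, 2] cursor@5
After 2 (insert_before(36)): list=[60, 36, 5, 8, 6, 1, 3, 4, 2] cursor@5
After 3 (insert_after(65)): list=[60, 36, 5, 65, 8, 6, 1, 3, 4, 2] cursor@5
After 4 (delete_current): list=[60, 36, 65, 8, 6, 1, 3, 4, 2] cursor@65
After 5 (delete_current): list=[60, 36, 8, 6, 1, 3, 4, 2] cursor@8
After 6 (next): list=[60, 36, 8, 6, 1, 3, 4, 2] cursor@6

Answer: 6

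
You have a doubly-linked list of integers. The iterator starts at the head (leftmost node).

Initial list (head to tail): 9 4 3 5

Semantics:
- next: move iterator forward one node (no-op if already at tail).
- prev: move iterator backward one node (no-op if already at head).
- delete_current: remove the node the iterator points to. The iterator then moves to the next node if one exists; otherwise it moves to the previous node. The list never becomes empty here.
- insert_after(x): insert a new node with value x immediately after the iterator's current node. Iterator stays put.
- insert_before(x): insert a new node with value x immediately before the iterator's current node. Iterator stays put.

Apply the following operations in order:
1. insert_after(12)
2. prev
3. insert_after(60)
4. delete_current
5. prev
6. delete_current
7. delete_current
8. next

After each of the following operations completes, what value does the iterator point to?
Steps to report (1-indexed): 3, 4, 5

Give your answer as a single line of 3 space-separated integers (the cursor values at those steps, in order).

Answer: 9 60 60

Derivation:
After 1 (insert_after(12)): list=[9, 12, 4, 3, 5] cursor@9
After 2 (prev): list=[9, 12, 4, 3, 5] cursor@9
After 3 (insert_after(60)): list=[9, 60, 12, 4, 3, 5] cursor@9
After 4 (delete_current): list=[60, 12, 4, 3, 5] cursor@60
After 5 (prev): list=[60, 12, 4, 3, 5] cursor@60
After 6 (delete_current): list=[12, 4, 3, 5] cursor@12
After 7 (delete_current): list=[4, 3, 5] cursor@4
After 8 (next): list=[4, 3, 5] cursor@3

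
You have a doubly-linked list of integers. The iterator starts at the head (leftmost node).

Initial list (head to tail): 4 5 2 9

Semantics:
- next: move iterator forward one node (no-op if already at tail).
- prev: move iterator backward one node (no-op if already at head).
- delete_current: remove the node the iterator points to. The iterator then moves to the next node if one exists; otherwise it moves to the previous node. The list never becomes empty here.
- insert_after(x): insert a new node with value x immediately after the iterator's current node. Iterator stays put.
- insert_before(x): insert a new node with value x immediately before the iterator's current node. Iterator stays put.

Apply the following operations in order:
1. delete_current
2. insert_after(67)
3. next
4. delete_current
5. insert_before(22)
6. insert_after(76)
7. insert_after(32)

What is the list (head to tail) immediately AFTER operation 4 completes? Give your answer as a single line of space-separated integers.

Answer: 5 2 9

Derivation:
After 1 (delete_current): list=[5, 2, 9] cursor@5
After 2 (insert_after(67)): list=[5, 67, 2, 9] cursor@5
After 3 (next): list=[5, 67, 2, 9] cursor@67
After 4 (delete_current): list=[5, 2, 9] cursor@2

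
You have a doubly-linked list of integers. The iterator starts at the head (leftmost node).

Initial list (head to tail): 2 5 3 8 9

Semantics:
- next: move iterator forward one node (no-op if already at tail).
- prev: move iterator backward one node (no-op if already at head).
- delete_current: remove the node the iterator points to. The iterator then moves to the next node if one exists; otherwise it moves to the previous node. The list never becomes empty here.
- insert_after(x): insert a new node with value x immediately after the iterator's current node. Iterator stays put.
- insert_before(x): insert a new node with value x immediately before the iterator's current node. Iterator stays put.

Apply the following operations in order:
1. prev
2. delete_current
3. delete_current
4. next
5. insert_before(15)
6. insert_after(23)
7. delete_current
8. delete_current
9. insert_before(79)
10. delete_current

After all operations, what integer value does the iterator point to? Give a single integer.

After 1 (prev): list=[2, 5, 3, 8, 9] cursor@2
After 2 (delete_current): list=[5, 3, 8, 9] cursor@5
After 3 (delete_current): list=[3, 8, 9] cursor@3
After 4 (next): list=[3, 8, 9] cursor@8
After 5 (insert_before(15)): list=[3, 15, 8, 9] cursor@8
After 6 (insert_after(23)): list=[3, 15, 8, 23, 9] cursor@8
After 7 (delete_current): list=[3, 15, 23, 9] cursor@23
After 8 (delete_current): list=[3, 15, 9] cursor@9
After 9 (insert_before(79)): list=[3, 15, 79, 9] cursor@9
After 10 (delete_current): list=[3, 15, 79] cursor@79

Answer: 79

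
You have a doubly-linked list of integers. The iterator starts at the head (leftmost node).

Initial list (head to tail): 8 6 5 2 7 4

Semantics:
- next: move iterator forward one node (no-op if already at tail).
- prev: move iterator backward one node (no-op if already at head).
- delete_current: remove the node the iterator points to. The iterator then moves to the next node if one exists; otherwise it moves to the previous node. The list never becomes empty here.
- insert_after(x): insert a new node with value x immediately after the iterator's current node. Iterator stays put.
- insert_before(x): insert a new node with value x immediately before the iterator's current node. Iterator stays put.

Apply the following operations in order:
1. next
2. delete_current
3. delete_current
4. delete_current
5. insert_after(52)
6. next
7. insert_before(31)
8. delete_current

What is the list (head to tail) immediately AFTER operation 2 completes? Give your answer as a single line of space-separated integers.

Answer: 8 5 2 7 4

Derivation:
After 1 (next): list=[8, 6, 5, 2, 7, 4] cursor@6
After 2 (delete_current): list=[8, 5, 2, 7, 4] cursor@5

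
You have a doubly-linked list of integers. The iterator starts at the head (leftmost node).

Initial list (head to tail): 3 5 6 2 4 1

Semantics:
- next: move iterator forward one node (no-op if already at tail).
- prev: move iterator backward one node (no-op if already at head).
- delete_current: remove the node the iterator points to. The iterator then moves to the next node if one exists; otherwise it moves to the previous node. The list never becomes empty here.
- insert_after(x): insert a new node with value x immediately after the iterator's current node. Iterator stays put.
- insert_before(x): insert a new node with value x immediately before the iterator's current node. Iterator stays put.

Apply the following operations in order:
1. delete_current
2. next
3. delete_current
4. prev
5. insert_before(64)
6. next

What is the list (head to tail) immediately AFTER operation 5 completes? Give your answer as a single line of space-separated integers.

Answer: 64 5 2 4 1

Derivation:
After 1 (delete_current): list=[5, 6, 2, 4, 1] cursor@5
After 2 (next): list=[5, 6, 2, 4, 1] cursor@6
After 3 (delete_current): list=[5, 2, 4, 1] cursor@2
After 4 (prev): list=[5, 2, 4, 1] cursor@5
After 5 (insert_before(64)): list=[64, 5, 2, 4, 1] cursor@5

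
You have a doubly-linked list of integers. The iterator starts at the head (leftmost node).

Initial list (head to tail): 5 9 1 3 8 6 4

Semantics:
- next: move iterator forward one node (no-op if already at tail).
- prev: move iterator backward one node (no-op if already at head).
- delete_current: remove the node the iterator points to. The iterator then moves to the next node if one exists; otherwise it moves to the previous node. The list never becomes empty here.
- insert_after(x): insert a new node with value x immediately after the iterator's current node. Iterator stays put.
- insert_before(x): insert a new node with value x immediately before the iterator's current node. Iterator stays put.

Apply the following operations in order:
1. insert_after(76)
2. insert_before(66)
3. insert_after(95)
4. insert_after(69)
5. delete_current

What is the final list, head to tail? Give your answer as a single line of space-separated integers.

Answer: 66 69 95 76 9 1 3 8 6 4

Derivation:
After 1 (insert_after(76)): list=[5, 76, 9, 1, 3, 8, 6, 4] cursor@5
After 2 (insert_before(66)): list=[66, 5, 76, 9, 1, 3, 8, 6, 4] cursor@5
After 3 (insert_after(95)): list=[66, 5, 95, 76, 9, 1, 3, 8, 6, 4] cursor@5
After 4 (insert_after(69)): list=[66, 5, 69, 95, 76, 9, 1, 3, 8, 6, 4] cursor@5
After 5 (delete_current): list=[66, 69, 95, 76, 9, 1, 3, 8, 6, 4] cursor@69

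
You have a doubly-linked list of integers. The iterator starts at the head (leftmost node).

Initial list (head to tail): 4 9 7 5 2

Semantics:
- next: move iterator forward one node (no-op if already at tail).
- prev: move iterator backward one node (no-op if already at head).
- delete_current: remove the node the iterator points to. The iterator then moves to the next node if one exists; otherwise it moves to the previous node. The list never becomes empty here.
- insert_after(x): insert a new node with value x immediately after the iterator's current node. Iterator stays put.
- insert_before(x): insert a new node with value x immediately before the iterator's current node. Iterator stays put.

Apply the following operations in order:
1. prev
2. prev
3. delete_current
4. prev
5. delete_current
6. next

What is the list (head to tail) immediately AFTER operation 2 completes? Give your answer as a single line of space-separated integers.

Answer: 4 9 7 5 2

Derivation:
After 1 (prev): list=[4, 9, 7, 5, 2] cursor@4
After 2 (prev): list=[4, 9, 7, 5, 2] cursor@4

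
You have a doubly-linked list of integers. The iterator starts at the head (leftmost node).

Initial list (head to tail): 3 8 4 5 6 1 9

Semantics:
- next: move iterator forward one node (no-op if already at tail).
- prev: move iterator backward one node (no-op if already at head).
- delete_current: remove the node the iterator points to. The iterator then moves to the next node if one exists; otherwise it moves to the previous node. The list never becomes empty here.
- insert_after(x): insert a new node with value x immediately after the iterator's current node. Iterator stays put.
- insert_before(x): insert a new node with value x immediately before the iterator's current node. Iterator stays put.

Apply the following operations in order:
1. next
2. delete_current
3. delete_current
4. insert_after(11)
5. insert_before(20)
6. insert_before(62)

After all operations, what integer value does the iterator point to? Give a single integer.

After 1 (next): list=[3, 8, 4, 5, 6, 1, 9] cursor@8
After 2 (delete_current): list=[3, 4, 5, 6, 1, 9] cursor@4
After 3 (delete_current): list=[3, 5, 6, 1, 9] cursor@5
After 4 (insert_after(11)): list=[3, 5, 11, 6, 1, 9] cursor@5
After 5 (insert_before(20)): list=[3, 20, 5, 11, 6, 1, 9] cursor@5
After 6 (insert_before(62)): list=[3, 20, 62, 5, 11, 6, 1, 9] cursor@5

Answer: 5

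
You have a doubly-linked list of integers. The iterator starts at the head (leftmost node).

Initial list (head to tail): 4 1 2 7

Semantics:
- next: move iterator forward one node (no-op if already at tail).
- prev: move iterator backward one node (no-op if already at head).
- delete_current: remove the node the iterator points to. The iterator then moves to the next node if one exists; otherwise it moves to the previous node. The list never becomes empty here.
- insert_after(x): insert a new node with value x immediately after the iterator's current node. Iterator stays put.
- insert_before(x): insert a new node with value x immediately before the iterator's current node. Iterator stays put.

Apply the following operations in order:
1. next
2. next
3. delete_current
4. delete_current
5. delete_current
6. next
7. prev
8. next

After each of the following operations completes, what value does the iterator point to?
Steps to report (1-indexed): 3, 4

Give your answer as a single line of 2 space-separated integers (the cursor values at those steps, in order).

After 1 (next): list=[4, 1, 2, 7] cursor@1
After 2 (next): list=[4, 1, 2, 7] cursor@2
After 3 (delete_current): list=[4, 1, 7] cursor@7
After 4 (delete_current): list=[4, 1] cursor@1
After 5 (delete_current): list=[4] cursor@4
After 6 (next): list=[4] cursor@4
After 7 (prev): list=[4] cursor@4
After 8 (next): list=[4] cursor@4

Answer: 7 1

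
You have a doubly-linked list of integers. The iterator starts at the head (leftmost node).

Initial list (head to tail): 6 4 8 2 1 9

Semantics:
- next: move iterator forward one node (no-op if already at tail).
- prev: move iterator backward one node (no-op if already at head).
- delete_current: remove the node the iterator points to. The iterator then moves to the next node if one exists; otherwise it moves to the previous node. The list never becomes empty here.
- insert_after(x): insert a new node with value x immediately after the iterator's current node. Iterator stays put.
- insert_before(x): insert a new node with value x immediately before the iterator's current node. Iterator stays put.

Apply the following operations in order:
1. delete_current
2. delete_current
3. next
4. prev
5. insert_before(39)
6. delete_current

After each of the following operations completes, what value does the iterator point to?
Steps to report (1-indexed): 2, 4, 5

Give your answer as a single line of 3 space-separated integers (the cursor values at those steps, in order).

Answer: 8 8 8

Derivation:
After 1 (delete_current): list=[4, 8, 2, 1, 9] cursor@4
After 2 (delete_current): list=[8, 2, 1, 9] cursor@8
After 3 (next): list=[8, 2, 1, 9] cursor@2
After 4 (prev): list=[8, 2, 1, 9] cursor@8
After 5 (insert_before(39)): list=[39, 8, 2, 1, 9] cursor@8
After 6 (delete_current): list=[39, 2, 1, 9] cursor@2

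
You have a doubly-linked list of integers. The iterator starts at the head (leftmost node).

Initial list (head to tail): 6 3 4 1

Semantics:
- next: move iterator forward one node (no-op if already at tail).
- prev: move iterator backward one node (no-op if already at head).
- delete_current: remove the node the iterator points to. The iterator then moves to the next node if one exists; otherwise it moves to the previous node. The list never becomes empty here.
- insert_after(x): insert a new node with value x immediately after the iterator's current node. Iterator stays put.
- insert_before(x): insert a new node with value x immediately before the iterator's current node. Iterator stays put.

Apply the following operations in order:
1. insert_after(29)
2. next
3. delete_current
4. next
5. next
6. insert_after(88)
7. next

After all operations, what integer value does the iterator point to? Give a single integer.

Answer: 88

Derivation:
After 1 (insert_after(29)): list=[6, 29, 3, 4, 1] cursor@6
After 2 (next): list=[6, 29, 3, 4, 1] cursor@29
After 3 (delete_current): list=[6, 3, 4, 1] cursor@3
After 4 (next): list=[6, 3, 4, 1] cursor@4
After 5 (next): list=[6, 3, 4, 1] cursor@1
After 6 (insert_after(88)): list=[6, 3, 4, 1, 88] cursor@1
After 7 (next): list=[6, 3, 4, 1, 88] cursor@88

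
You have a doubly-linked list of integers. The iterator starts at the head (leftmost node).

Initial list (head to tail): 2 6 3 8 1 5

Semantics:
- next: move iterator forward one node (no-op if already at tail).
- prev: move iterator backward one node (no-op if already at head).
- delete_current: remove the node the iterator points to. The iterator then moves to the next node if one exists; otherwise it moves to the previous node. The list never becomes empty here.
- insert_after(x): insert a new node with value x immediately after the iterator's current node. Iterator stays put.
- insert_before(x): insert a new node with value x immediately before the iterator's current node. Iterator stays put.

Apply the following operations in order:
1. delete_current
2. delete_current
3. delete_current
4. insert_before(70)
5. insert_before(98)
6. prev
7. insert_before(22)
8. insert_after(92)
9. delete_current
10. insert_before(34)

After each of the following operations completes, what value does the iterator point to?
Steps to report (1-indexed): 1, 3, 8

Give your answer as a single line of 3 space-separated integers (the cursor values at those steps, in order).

After 1 (delete_current): list=[6, 3, 8, 1, 5] cursor@6
After 2 (delete_current): list=[3, 8, 1, 5] cursor@3
After 3 (delete_current): list=[8, 1, 5] cursor@8
After 4 (insert_before(70)): list=[70, 8, 1, 5] cursor@8
After 5 (insert_before(98)): list=[70, 98, 8, 1, 5] cursor@8
After 6 (prev): list=[70, 98, 8, 1, 5] cursor@98
After 7 (insert_before(22)): list=[70, 22, 98, 8, 1, 5] cursor@98
After 8 (insert_after(92)): list=[70, 22, 98, 92, 8, 1, 5] cursor@98
After 9 (delete_current): list=[70, 22, 92, 8, 1, 5] cursor@92
After 10 (insert_before(34)): list=[70, 22, 34, 92, 8, 1, 5] cursor@92

Answer: 6 8 98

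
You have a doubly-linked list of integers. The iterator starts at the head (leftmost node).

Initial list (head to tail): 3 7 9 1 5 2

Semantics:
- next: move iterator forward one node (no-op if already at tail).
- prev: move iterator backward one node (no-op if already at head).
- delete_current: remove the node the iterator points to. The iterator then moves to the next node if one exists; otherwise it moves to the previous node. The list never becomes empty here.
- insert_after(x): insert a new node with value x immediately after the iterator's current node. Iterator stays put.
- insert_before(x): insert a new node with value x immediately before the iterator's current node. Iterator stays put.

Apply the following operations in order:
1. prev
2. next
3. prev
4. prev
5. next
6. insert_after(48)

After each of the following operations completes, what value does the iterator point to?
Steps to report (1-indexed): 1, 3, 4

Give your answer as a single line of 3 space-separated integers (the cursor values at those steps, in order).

After 1 (prev): list=[3, 7, 9, 1, 5, 2] cursor@3
After 2 (next): list=[3, 7, 9, 1, 5, 2] cursor@7
After 3 (prev): list=[3, 7, 9, 1, 5, 2] cursor@3
After 4 (prev): list=[3, 7, 9, 1, 5, 2] cursor@3
After 5 (next): list=[3, 7, 9, 1, 5, 2] cursor@7
After 6 (insert_after(48)): list=[3, 7, 48, 9, 1, 5, 2] cursor@7

Answer: 3 3 3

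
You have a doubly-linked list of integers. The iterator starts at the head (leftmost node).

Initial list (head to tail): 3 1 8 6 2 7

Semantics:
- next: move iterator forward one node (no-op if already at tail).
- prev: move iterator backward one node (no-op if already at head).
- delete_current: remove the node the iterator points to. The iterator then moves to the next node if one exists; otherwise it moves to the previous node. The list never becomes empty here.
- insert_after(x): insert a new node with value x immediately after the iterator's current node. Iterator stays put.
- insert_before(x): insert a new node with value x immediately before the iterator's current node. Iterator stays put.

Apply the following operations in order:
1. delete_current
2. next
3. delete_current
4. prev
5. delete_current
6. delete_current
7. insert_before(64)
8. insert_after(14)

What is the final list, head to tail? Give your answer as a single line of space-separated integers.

Answer: 64 2 14 7

Derivation:
After 1 (delete_current): list=[1, 8, 6, 2, 7] cursor@1
After 2 (next): list=[1, 8, 6, 2, 7] cursor@8
After 3 (delete_current): list=[1, 6, 2, 7] cursor@6
After 4 (prev): list=[1, 6, 2, 7] cursor@1
After 5 (delete_current): list=[6, 2, 7] cursor@6
After 6 (delete_current): list=[2, 7] cursor@2
After 7 (insert_before(64)): list=[64, 2, 7] cursor@2
After 8 (insert_after(14)): list=[64, 2, 14, 7] cursor@2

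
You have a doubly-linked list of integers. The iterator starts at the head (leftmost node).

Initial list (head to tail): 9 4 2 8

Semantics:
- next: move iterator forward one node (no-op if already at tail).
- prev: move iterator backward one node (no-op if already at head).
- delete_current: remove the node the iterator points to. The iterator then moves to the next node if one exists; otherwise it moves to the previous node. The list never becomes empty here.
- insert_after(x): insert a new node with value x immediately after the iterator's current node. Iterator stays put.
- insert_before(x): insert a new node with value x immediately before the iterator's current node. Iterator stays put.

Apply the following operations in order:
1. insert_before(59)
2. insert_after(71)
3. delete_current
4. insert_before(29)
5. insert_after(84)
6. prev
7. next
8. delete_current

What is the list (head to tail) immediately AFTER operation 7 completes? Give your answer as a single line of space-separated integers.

After 1 (insert_before(59)): list=[59, 9, 4, 2, 8] cursor@9
After 2 (insert_after(71)): list=[59, 9, 71, 4, 2, 8] cursor@9
After 3 (delete_current): list=[59, 71, 4, 2, 8] cursor@71
After 4 (insert_before(29)): list=[59, 29, 71, 4, 2, 8] cursor@71
After 5 (insert_after(84)): list=[59, 29, 71, 84, 4, 2, 8] cursor@71
After 6 (prev): list=[59, 29, 71, 84, 4, 2, 8] cursor@29
After 7 (next): list=[59, 29, 71, 84, 4, 2, 8] cursor@71

Answer: 59 29 71 84 4 2 8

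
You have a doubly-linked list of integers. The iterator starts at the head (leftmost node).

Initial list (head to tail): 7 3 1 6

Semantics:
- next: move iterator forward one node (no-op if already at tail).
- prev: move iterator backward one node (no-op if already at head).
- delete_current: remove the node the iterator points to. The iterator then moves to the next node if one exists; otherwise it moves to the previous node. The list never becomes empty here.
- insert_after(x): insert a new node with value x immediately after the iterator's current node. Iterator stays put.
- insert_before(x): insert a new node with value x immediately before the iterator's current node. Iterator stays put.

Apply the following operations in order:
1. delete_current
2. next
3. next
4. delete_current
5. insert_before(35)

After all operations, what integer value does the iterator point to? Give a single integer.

After 1 (delete_current): list=[3, 1, 6] cursor@3
After 2 (next): list=[3, 1, 6] cursor@1
After 3 (next): list=[3, 1, 6] cursor@6
After 4 (delete_current): list=[3, 1] cursor@1
After 5 (insert_before(35)): list=[3, 35, 1] cursor@1

Answer: 1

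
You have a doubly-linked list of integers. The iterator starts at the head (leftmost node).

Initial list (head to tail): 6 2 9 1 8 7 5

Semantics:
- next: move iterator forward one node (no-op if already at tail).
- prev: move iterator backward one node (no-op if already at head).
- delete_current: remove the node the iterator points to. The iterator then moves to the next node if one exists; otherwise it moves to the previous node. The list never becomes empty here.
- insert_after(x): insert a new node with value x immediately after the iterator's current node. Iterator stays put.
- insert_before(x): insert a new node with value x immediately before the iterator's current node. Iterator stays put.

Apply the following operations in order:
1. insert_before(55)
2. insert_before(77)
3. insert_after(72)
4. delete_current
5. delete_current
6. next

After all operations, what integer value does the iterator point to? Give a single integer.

Answer: 9

Derivation:
After 1 (insert_before(55)): list=[55, 6, 2, 9, 1, 8, 7, 5] cursor@6
After 2 (insert_before(77)): list=[55, 77, 6, 2, 9, 1, 8, 7, 5] cursor@6
After 3 (insert_after(72)): list=[55, 77, 6, 72, 2, 9, 1, 8, 7, 5] cursor@6
After 4 (delete_current): list=[55, 77, 72, 2, 9, 1, 8, 7, 5] cursor@72
After 5 (delete_current): list=[55, 77, 2, 9, 1, 8, 7, 5] cursor@2
After 6 (next): list=[55, 77, 2, 9, 1, 8, 7, 5] cursor@9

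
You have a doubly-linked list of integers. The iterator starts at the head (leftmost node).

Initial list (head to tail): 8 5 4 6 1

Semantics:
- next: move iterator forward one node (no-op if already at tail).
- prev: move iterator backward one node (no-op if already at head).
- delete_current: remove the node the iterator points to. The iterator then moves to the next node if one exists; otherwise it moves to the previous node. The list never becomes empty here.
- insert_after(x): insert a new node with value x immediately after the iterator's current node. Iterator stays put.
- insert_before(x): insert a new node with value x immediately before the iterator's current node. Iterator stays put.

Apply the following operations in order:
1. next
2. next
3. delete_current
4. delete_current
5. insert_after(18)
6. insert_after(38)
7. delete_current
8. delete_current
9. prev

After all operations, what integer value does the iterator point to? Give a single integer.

Answer: 5

Derivation:
After 1 (next): list=[8, 5, 4, 6, 1] cursor@5
After 2 (next): list=[8, 5, 4, 6, 1] cursor@4
After 3 (delete_current): list=[8, 5, 6, 1] cursor@6
After 4 (delete_current): list=[8, 5, 1] cursor@1
After 5 (insert_after(18)): list=[8, 5, 1, 18] cursor@1
After 6 (insert_after(38)): list=[8, 5, 1, 38, 18] cursor@1
After 7 (delete_current): list=[8, 5, 38, 18] cursor@38
After 8 (delete_current): list=[8, 5, 18] cursor@18
After 9 (prev): list=[8, 5, 18] cursor@5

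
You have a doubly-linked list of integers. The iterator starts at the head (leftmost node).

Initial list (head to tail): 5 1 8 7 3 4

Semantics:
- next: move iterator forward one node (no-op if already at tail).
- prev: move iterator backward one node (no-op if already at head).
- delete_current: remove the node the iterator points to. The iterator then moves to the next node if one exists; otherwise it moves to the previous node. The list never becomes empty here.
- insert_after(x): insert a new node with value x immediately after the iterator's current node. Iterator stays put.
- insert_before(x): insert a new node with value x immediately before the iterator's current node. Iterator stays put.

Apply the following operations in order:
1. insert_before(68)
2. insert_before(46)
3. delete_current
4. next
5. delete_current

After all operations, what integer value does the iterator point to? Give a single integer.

After 1 (insert_before(68)): list=[68, 5, 1, 8, 7, 3, 4] cursor@5
After 2 (insert_before(46)): list=[68, 46, 5, 1, 8, 7, 3, 4] cursor@5
After 3 (delete_current): list=[68, 46, 1, 8, 7, 3, 4] cursor@1
After 4 (next): list=[68, 46, 1, 8, 7, 3, 4] cursor@8
After 5 (delete_current): list=[68, 46, 1, 7, 3, 4] cursor@7

Answer: 7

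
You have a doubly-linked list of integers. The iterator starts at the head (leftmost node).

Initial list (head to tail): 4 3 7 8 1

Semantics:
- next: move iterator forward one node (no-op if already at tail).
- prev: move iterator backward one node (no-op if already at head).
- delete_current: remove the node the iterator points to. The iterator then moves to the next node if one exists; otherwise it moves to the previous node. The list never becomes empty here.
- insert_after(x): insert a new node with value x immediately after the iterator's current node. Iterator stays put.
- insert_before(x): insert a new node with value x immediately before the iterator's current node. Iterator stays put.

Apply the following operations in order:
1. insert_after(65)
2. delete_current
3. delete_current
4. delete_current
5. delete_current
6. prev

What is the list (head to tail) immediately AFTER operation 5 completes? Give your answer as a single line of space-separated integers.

After 1 (insert_after(65)): list=[4, 65, 3, 7, 8, 1] cursor@4
After 2 (delete_current): list=[65, 3, 7, 8, 1] cursor@65
After 3 (delete_current): list=[3, 7, 8, 1] cursor@3
After 4 (delete_current): list=[7, 8, 1] cursor@7
After 5 (delete_current): list=[8, 1] cursor@8

Answer: 8 1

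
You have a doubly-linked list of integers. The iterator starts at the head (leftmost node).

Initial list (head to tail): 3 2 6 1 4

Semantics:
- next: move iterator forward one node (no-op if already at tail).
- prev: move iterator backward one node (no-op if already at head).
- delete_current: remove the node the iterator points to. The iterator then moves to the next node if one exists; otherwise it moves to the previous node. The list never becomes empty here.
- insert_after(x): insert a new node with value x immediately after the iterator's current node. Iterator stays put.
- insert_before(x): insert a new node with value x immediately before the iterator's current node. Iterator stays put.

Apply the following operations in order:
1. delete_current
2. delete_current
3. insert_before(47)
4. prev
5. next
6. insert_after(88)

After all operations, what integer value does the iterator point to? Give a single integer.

After 1 (delete_current): list=[2, 6, 1, 4] cursor@2
After 2 (delete_current): list=[6, 1, 4] cursor@6
After 3 (insert_before(47)): list=[47, 6, 1, 4] cursor@6
After 4 (prev): list=[47, 6, 1, 4] cursor@47
After 5 (next): list=[47, 6, 1, 4] cursor@6
After 6 (insert_after(88)): list=[47, 6, 88, 1, 4] cursor@6

Answer: 6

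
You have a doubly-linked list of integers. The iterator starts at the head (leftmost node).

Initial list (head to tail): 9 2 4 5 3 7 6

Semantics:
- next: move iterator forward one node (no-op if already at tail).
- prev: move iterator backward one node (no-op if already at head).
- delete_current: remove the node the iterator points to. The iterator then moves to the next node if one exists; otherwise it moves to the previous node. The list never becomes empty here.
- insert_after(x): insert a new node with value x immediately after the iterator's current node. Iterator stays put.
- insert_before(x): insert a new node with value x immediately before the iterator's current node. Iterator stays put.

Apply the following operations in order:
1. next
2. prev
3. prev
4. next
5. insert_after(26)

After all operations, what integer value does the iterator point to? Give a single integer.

Answer: 2

Derivation:
After 1 (next): list=[9, 2, 4, 5, 3, 7, 6] cursor@2
After 2 (prev): list=[9, 2, 4, 5, 3, 7, 6] cursor@9
After 3 (prev): list=[9, 2, 4, 5, 3, 7, 6] cursor@9
After 4 (next): list=[9, 2, 4, 5, 3, 7, 6] cursor@2
After 5 (insert_after(26)): list=[9, 2, 26, 4, 5, 3, 7, 6] cursor@2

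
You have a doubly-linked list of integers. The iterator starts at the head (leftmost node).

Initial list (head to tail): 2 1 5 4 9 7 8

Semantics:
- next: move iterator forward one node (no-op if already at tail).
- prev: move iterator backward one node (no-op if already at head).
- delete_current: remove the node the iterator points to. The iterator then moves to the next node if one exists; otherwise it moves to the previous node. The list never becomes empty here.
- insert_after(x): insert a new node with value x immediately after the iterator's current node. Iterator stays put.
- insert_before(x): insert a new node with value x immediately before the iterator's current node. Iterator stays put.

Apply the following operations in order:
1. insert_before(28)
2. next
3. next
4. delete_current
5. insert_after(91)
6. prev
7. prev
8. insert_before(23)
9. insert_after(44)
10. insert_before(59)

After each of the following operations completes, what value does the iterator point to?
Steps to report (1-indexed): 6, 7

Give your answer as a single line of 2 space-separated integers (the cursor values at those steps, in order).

Answer: 1 2

Derivation:
After 1 (insert_before(28)): list=[28, 2, 1, 5, 4, 9, 7, 8] cursor@2
After 2 (next): list=[28, 2, 1, 5, 4, 9, 7, 8] cursor@1
After 3 (next): list=[28, 2, 1, 5, 4, 9, 7, 8] cursor@5
After 4 (delete_current): list=[28, 2, 1, 4, 9, 7, 8] cursor@4
After 5 (insert_after(91)): list=[28, 2, 1, 4, 91, 9, 7, 8] cursor@4
After 6 (prev): list=[28, 2, 1, 4, 91, 9, 7, 8] cursor@1
After 7 (prev): list=[28, 2, 1, 4, 91, 9, 7, 8] cursor@2
After 8 (insert_before(23)): list=[28, 23, 2, 1, 4, 91, 9, 7, 8] cursor@2
After 9 (insert_after(44)): list=[28, 23, 2, 44, 1, 4, 91, 9, 7, 8] cursor@2
After 10 (insert_before(59)): list=[28, 23, 59, 2, 44, 1, 4, 91, 9, 7, 8] cursor@2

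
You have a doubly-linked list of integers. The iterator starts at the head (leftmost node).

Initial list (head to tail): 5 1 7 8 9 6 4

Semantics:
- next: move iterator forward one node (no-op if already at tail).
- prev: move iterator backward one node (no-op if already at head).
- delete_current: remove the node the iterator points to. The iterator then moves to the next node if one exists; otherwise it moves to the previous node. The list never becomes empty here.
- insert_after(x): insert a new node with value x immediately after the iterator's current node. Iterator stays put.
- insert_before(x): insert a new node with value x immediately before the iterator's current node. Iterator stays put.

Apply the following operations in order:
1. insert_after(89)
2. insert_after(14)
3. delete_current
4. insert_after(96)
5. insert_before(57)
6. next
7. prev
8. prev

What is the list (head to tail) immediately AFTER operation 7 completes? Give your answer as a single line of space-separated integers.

After 1 (insert_after(89)): list=[5, 89, 1, 7, 8, 9, 6, 4] cursor@5
After 2 (insert_after(14)): list=[5, 14, 89, 1, 7, 8, 9, 6, 4] cursor@5
After 3 (delete_current): list=[14, 89, 1, 7, 8, 9, 6, 4] cursor@14
After 4 (insert_after(96)): list=[14, 96, 89, 1, 7, 8, 9, 6, 4] cursor@14
After 5 (insert_before(57)): list=[57, 14, 96, 89, 1, 7, 8, 9, 6, 4] cursor@14
After 6 (next): list=[57, 14, 96, 89, 1, 7, 8, 9, 6, 4] cursor@96
After 7 (prev): list=[57, 14, 96, 89, 1, 7, 8, 9, 6, 4] cursor@14

Answer: 57 14 96 89 1 7 8 9 6 4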